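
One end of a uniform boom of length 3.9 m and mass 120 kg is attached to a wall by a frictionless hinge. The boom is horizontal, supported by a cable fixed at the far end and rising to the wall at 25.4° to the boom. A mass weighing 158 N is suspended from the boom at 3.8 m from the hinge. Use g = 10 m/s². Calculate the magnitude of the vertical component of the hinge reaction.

|H_y| ≈ 604 N

Take torques about the hinge: T sin 25.4° · 3.9 = 120×10×1.95 + 158×3.8 = 2940.4 N·m.
So T = 2940.4 / (0.4289 × 3.9) = 1757.7 N.
ΣF_y = 0: H_y = (120×10 + 158) − T sin 25.4° = 1358 − 753.95 = 604.05 N.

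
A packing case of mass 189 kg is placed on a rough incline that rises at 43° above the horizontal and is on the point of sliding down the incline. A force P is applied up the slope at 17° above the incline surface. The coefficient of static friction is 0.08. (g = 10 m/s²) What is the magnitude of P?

P ≈ 1260 N

On the verge of sliding down the incline, friction equals μN and acts up the slope.
Perpendicular: N + P sin 17° = W cos 43° = 1382 N.
Along incline: P cos 17° + μN = W sin 43° with W sin 43° = 1289 N.
Solving the pair for P and N: P = 1263 N, N = 1013 N (and f = μN = 81.04 N).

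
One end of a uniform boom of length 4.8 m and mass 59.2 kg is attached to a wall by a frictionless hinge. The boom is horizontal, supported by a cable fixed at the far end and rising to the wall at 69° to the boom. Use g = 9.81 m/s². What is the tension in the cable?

Take torques about the hinge: T sin 69° · 4.8 = 59.2×9.81×2.4 = 1393.8 N·m.
So T = 1393.8 / (0.9336 × 4.8) = 311.03 N.

T ≈ 311 N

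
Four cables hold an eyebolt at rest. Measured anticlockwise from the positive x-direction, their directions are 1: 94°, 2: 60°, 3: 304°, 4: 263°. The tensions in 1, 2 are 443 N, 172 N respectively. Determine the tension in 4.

T_4 ≈ 573 N

Resolve: ΣF_x = 443 cos 94° + 172 cos 60° + T_3 cos 304° + T_4 cos 263° = 0.
        ΣF_y = 443 sin 94° + 172 sin 60° + T_3 sin 304° + T_4 sin 263° = 0.
The known terms sum to (55.1, 590.9) N, so 0.5592 T_3 − 0.1219 T_4 = -55.1 and -0.8290 T_3 − 0.9925 T_4 = -590.9.
Solving simultaneously: T_3 = 26.40 N, T_4 = 573.3 N.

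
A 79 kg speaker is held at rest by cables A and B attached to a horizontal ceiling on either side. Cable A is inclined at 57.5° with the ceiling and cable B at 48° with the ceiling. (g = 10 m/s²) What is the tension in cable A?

T_A ≈ 549 N

Weight W = 79 × 10 = 790 N acts straight down.
Horizontal: T_A cos 57.5° = T_B cos 48°  →  T_B = 0.803 T_A.
Vertical: T_A sin 57.5° + T_B sin 48° = 790.
Substituting the horizontal relation into the vertical equation gives 1.44 T_A = 790, so T_A = 548.6 N.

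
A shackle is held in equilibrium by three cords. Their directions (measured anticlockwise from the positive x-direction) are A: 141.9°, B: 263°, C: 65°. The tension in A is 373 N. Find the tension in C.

Resolve: ΣF_x = 373 cos 141.9° + T_B cos 263° + T_C cos 65° = 0.
        ΣF_y = 373 sin 141.9° + T_B sin 263° + T_C sin 65° = 0.
The known terms sum to (-293.5, 230.2) N, so -0.1219 T_B + 0.4226 T_C = 293.5 and -0.9925 T_B + 0.9063 T_C = -230.2.
Solving simultaneously: T_B = 1176 N, T_C = 1034 N.

T_C ≈ 1030 N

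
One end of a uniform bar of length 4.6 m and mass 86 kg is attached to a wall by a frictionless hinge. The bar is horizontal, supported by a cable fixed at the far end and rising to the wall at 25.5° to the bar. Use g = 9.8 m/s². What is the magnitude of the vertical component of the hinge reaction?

Take torques about the hinge: T sin 25.5° · 4.6 = 86×9.8×2.3 = 1938.4 N·m.
So T = 1938.4 / (0.4305 × 4.6) = 978.84 N.
ΣF_y = 0: H_y = (86×9.8) − T sin 25.5° = 842.8 − 421.4 = 421.4 N.

|H_y| ≈ 421 N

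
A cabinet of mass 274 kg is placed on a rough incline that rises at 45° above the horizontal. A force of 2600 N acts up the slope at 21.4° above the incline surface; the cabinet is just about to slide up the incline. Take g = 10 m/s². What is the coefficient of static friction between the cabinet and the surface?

On the verge of sliding up the incline, friction is at its maximum μN and acts down the slope.
Perpendicular to incline: N = W cos 45° − P sin 21.4° = 1937 − 948.7 = 988.8 N.
Along incline: P cos 21.4° − μN = W sin 45° → μ = −(W sin 45° − P cos 21.4°) / N = 0.4887.

μ ≈ 0.489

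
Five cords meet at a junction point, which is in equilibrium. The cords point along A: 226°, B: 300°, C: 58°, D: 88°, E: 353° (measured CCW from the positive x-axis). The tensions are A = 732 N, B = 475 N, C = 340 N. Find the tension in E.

T_E ≈ 68.4 N

Resolve: ΣF_x = 732 cos 226° + 475 cos 300° + 340 cos 58° + T_D cos 88° + T_E cos 353° = 0.
        ΣF_y = 732 sin 226° + 475 sin 300° + 340 sin 58° + T_D sin 88° + T_E sin 353° = 0.
The known terms sum to (-90.82, -649.6) N, so 0.0349 T_D + 0.9925 T_E = 90.82 and 0.9994 T_D − 0.1219 T_E = 649.6.
Solving simultaneously: T_D = 658.3 N, T_E = 68.35 N.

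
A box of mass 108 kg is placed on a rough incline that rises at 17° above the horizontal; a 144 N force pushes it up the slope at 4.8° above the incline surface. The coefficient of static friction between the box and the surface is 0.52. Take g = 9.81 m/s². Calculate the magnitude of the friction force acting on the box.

Axes along / perpendicular to the incline. W sin 17° = 309.8 N down-slope; W cos 17° = 1013 N into the surface.
Perpendicular: N = W cos 17° − P sin 4.8° = 1013 − 12.05 = 1001 N.
Along incline: P cos 4.8° + f = W sin 17° (friction acts up-slope) → f = 309.8 − 143.5 = 166.3 N.
|f| = 166.3 N ≤ μN = 520.6 N, so the box is indeed static.

f ≈ 166 N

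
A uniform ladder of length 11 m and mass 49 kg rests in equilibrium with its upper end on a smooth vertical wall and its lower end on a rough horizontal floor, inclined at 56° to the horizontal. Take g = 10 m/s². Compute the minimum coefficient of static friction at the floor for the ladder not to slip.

ΣF_y = 0: N_floor = 49×10 = 490 N.
Torques about the foot: N_wall · 11 sin 56° = 49×10×5.5 cos 56° → N_wall = 165.25 N.
ΣF_x = 0: f_floor = N_wall = 165.25 N.
μ_min = f_floor / N_floor = 165.25 / 490 = 0.3373.

μ_min ≈ 0.337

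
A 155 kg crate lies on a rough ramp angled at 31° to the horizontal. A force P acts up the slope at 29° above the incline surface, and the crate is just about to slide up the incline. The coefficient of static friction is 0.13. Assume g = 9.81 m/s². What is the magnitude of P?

On the verge of sliding up the incline, friction equals μN and acts down the slope.
Perpendicular: N + P sin 29° = W cos 31° = 1303 N.
Along incline: P cos 29° = W sin 31° + μN  with W sin 31° = 783.1 N.
Solving the pair for P and N: P = 1016 N, N = 810.8 N (and f = μN = 105.4 N).

P ≈ 1020 N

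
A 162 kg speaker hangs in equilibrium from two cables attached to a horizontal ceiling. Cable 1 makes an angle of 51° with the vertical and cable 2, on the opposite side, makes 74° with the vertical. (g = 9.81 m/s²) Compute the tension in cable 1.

Angles from the horizontal: cable 1 is 90° − 51° = 39°, cable 2 is 90° − 74° = 16°.
Weight W = 162 × 9.81 = 1589 N acts straight down.
Horizontal: T_1 cos 39° = T_2 cos 16°  →  T_2 = 0.8085 T_1.
Vertical: T_1 sin 39° + T_2 sin 16° = 1589.
Substituting the horizontal relation into the vertical equation gives 0.8522 T_1 = 1589, so T_1 = 1865 N.

T_1 ≈ 1860 N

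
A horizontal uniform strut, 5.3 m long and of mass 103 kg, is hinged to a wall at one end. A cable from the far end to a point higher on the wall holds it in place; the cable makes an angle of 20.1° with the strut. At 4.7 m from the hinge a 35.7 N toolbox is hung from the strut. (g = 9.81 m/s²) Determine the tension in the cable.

Take torques about the hinge: T sin 20.1° · 5.3 = 103×9.81×2.65 + 35.7×4.7 = 2845.4 N·m.
So T = 2845.4 / (0.3437 × 5.3) = 1562.2 N.

T ≈ 1560 N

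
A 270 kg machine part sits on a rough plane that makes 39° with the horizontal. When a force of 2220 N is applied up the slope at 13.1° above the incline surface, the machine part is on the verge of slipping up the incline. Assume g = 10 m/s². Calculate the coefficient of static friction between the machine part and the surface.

On the verge of sliding up the incline, friction is at its maximum μN and acts down the slope.
Perpendicular to incline: N = W cos 39° − P sin 13.1° = 2098 − 503.2 = 1595 N.
Along incline: P cos 13.1° − μN = W sin 39° → μ = −(W sin 39° − P cos 13.1°) / N = 0.2903.

μ ≈ 0.290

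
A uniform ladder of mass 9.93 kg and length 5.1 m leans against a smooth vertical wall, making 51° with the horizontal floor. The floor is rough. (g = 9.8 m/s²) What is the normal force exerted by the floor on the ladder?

N_floor ≈ 97.3 N

ΣF_y = 0: N_floor = 9.93×9.8 = 97.314 N.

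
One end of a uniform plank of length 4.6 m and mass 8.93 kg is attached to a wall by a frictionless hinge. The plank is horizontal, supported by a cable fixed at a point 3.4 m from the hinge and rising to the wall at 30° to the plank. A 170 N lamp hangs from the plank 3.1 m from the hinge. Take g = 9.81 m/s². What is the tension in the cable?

T ≈ 429 N

Take torques about the hinge: T sin 30° · 3.4 = 8.93×9.81×2.3 + 170×3.1 = 728.49 N·m.
So T = 728.49 / (0.5000 × 3.4) = 428.52 N.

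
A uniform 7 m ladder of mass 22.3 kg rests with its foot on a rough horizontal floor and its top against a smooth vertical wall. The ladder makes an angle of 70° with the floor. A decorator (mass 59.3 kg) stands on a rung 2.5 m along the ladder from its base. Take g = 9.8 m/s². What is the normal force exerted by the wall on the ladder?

Torques about the foot: N_wall · 7 sin 70° = 22.3×9.8×3.5 cos 70° + 59.3×9.8×2.5 cos 70° → N_wall = 115.31 N.

N_wall ≈ 115 N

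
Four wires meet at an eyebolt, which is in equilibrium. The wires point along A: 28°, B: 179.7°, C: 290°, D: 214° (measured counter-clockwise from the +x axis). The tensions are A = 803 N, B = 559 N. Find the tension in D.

Resolve: ΣF_x = 803 cos 28° + 559 cos 179.7° + T_C cos 290° + T_D cos 214° = 0.
        ΣF_y = 803 sin 28° + 559 sin 179.7° + T_C sin 290° + T_D sin 214° = 0.
The known terms sum to (150, 379.9) N, so 0.3420 T_C − 0.8290 T_D = -150 and -0.9397 T_C − 0.5592 T_D = -379.9.
Solving simultaneously: T_C = 238.1 N, T_D = 279.2 N.

T_D ≈ 279 N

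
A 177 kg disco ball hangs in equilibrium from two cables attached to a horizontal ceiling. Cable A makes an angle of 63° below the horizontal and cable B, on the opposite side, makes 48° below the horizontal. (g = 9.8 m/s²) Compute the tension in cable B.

T_B ≈ 844 N

Weight W = 177 × 9.8 = 1735 N acts straight down.
Horizontal: T_A cos 63° = T_B cos 48°  →  T_A = 1.474 T_B.
Vertical: T_A sin 63° + T_B sin 48° = 1735.
Substituting the horizontal relation into the vertical equation gives 2.056 T_B = 1735, so T_B = 843.5 N.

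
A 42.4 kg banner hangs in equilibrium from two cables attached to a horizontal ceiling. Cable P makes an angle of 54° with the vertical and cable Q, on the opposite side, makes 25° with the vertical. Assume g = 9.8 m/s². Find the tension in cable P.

T_P ≈ 179 N

Angles from the horizontal: cable P is 90° − 54° = 36°, cable Q is 90° − 25° = 65°.
Weight W = 42.4 × 9.8 = 415.5 N acts straight down.
Horizontal: T_P cos 36° = T_Q cos 65°  →  T_Q = 1.914 T_P.
Vertical: T_P sin 36° + T_Q sin 65° = 415.5.
Substituting the horizontal relation into the vertical equation gives 2.323 T_P = 415.5, so T_P = 178.9 N.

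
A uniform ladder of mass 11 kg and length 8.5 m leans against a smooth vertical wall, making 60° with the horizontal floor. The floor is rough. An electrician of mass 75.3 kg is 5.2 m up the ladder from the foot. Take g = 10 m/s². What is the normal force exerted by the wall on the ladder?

Torques about the foot: N_wall · 8.5 sin 60° = 11×10×4.25 cos 60° + 75.3×10×5.2 cos 60° → N_wall = 297.72 N.

N_wall ≈ 298 N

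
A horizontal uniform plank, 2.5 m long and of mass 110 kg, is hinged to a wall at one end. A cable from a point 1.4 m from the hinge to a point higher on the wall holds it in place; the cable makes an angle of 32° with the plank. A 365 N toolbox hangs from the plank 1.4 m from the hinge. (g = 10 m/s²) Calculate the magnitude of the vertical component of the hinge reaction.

Take torques about the hinge: T sin 32° · 1.4 = 110×10×1.25 + 365×1.4 = 1886 N·m.
So T = 1886 / (0.5299 × 1.4) = 2542.2 N.
ΣF_y = 0: H_y = (110×10 + 365) − T sin 32° = 1465 − 1347.1 = 117.86 N.

|H_y| ≈ 118 N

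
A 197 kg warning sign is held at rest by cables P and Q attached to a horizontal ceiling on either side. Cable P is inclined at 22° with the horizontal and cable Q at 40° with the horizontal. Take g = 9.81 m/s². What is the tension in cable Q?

Weight W = 197 × 9.81 = 1933 N acts straight down.
Horizontal: T_P cos 22° = T_Q cos 40°  →  T_P = 0.8262 T_Q.
Vertical: T_P sin 22° + T_Q sin 40° = 1933.
Substituting the horizontal relation into the vertical equation gives 0.9523 T_Q = 1933, so T_Q = 2029 N.

T_Q ≈ 2030 N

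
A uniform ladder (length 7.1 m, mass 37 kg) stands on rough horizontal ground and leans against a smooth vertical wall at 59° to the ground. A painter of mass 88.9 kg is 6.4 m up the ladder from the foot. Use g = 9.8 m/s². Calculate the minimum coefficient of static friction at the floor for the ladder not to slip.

μ_min ≈ 0.471

ΣF_y = 0: N_floor = 37×9.8 + 88.9×9.8 = 1233.8 N.
Torques about the foot: N_wall · 7.1 sin 59° = 37×9.8×3.55 cos 59° + 88.9×9.8×6.4 cos 59° → N_wall = 580.81 N.
ΣF_x = 0: f_floor = N_wall = 580.81 N.
μ_min = f_floor / N_floor = 580.81 / 1233.8 = 0.4707.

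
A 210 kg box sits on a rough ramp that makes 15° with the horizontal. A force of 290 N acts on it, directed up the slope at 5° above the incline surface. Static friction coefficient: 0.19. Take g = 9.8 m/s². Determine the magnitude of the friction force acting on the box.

f ≈ 244 N

Axes along / perpendicular to the incline. W sin 15° = 532.6 N down-slope; W cos 15° = 1988 N into the surface.
Perpendicular: N = W cos 15° − P sin 5° = 1988 − 25.28 = 1963 N.
Along incline: P cos 5° + f = W sin 15° (friction acts up-slope) → f = 532.6 − 288.9 = 243.8 N.
|f| = 243.8 N ≤ μN = 372.9 N, so the box is indeed static.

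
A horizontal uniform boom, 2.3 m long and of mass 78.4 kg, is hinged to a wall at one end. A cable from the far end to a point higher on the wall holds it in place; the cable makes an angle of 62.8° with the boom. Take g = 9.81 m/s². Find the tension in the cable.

T ≈ 432 N

Take torques about the hinge: T sin 62.8° · 2.3 = 78.4×9.81×1.15 = 884.47 N·m.
So T = 884.47 / (0.8894 × 2.3) = 432.36 N.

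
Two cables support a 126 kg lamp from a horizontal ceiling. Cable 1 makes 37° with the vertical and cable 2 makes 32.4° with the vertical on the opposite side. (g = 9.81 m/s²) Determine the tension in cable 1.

Angles from the horizontal: cable 1 is 90° − 37° = 53°, cable 2 is 90° − 32.4° = 57.6°.
Weight W = 126 × 9.81 = 1236 N acts straight down.
Horizontal: T_1 cos 53° = T_2 cos 57.6°  →  T_2 = 1.123 T_1.
Vertical: T_1 sin 53° + T_2 sin 57.6° = 1236.
Substituting the horizontal relation into the vertical equation gives 1.747 T_1 = 1236, so T_1 = 707.6 N.

T_1 ≈ 708 N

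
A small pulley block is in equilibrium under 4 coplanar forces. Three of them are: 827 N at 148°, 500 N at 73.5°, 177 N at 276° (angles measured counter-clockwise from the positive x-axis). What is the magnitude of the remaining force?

F ≈ 918 N

Sum the known components: ΣF_x = -540.8 N, ΣF_y = 741.6 N.
For equilibrium the remaining force must supply (−ΣF_x, −ΣF_y) = (540.8, -741.6) N.
Magnitude = √((540.8)² + (-741.6)²) = 917.9 N; direction = atan2(-741.6, 540.8) = 306.1°.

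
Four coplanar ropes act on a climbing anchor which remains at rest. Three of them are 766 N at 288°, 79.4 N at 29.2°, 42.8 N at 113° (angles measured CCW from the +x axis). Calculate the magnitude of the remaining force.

Sum the known components: ΣF_x = 289.3 N, ΣF_y = -650.4 N.
For equilibrium the remaining force must supply (−ΣF_x, −ΣF_y) = (-289.3, 650.4) N.
Magnitude = √((-289.3)² + (650.4)²) = 711.8 N; direction = atan2(650.4, -289.3) = 114.0°.

F ≈ 712 N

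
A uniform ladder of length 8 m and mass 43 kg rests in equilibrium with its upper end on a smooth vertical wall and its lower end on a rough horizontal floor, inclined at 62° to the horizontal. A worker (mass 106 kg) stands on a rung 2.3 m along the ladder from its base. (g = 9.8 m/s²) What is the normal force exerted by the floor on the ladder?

N_floor ≈ 1460 N

ΣF_y = 0: N_floor = 43×9.8 + 106×9.8 = 1460.2 N.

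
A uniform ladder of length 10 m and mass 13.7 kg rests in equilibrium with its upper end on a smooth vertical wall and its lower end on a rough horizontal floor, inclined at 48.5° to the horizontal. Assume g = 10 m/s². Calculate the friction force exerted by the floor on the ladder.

Torques about the foot: N_wall · 10 sin 48.5° = 13.7×10×5 cos 48.5° → N_wall = 60.604 N.
ΣF_x = 0: f_floor = N_wall = 60.604 N.

f ≈ 60.6 N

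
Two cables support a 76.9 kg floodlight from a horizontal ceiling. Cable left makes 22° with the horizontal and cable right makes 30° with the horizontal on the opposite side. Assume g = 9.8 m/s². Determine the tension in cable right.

T_right ≈ 887 N

Weight W = 76.9 × 9.8 = 753.6 N acts straight down.
Horizontal: T_left cos 22° = T_right cos 30°  →  T_left = 0.934 T_right.
Vertical: T_left sin 22° + T_right sin 30° = 753.6.
Substituting the horizontal relation into the vertical equation gives 0.8499 T_right = 753.6, so T_right = 886.7 N.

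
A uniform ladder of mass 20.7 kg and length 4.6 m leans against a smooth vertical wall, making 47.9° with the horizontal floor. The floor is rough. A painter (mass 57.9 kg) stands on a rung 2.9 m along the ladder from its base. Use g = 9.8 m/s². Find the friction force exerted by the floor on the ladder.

f ≈ 415 N

Torques about the foot: N_wall · 4.6 sin 47.9° = 20.7×9.8×2.3 cos 47.9° + 57.9×9.8×2.9 cos 47.9° → N_wall = 414.88 N.
ΣF_x = 0: f_floor = N_wall = 414.88 N.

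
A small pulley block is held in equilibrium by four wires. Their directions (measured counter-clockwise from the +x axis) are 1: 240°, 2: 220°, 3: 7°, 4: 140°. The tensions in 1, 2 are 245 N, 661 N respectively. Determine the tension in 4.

Resolve: ΣF_x = 245 cos 240° + 661 cos 220° + T_3 cos 7° + T_4 cos 140° = 0.
        ΣF_y = 245 sin 240° + 661 sin 220° + T_3 sin 7° + T_4 sin 140° = 0.
The known terms sum to (-628.9, -637.1) N, so 0.9925 T_3 − 0.7660 T_4 = 628.9 and 0.1219 T_3 + 0.6428 T_4 = 637.1.
Solving simultaneously: T_3 = 1220 N, T_4 = 759.8 N.

T_4 ≈ 760 N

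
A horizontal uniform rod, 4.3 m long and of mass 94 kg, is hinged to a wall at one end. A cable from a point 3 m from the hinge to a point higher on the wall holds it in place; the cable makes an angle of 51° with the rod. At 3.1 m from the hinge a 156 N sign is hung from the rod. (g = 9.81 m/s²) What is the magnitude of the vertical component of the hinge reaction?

Take torques about the hinge: T sin 51° · 3 = 94×9.81×2.15 + 156×3.1 = 2466.2 N·m.
So T = 2466.2 / (0.7771 × 3) = 1057.8 N.
ΣF_y = 0: H_y = (94×9.81 + 156) − T sin 51° = 1078.1 − 822.07 = 256.07 N.

|H_y| ≈ 256 N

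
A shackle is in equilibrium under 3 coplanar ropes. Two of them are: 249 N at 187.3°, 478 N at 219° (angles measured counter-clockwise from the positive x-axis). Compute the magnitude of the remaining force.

F ≈ 702 N

Sum the known components: ΣF_x = -618.5 N, ΣF_y = -332.5 N.
For equilibrium the remaining force must supply (−ΣF_x, −ΣF_y) = (618.5, 332.5) N.
Magnitude = √((618.5)² + (332.5)²) = 702.2 N; direction = atan2(332.5, 618.5) = 28.3°.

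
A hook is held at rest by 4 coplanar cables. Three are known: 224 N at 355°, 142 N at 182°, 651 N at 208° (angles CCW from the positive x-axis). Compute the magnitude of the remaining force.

Sum the known components: ΣF_x = -493.6 N, ΣF_y = -330.1 N.
For equilibrium the remaining force must supply (−ΣF_x, −ΣF_y) = (493.6, 330.1) N.
Magnitude = √((493.6)² + (330.1)²) = 593.8 N; direction = atan2(330.1, 493.6) = 33.8°.

F ≈ 594 N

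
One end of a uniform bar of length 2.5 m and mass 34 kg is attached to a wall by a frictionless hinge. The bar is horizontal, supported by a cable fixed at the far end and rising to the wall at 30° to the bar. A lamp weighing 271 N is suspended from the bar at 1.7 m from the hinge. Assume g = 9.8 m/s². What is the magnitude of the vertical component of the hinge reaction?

|H_y| ≈ 253 N

Take torques about the hinge: T sin 30° · 2.5 = 34×9.8×1.25 + 271×1.7 = 877.2 N·m.
So T = 877.2 / (0.5000 × 2.5) = 701.76 N.
ΣF_y = 0: H_y = (34×9.8 + 271) − T sin 30° = 604.2 − 350.88 = 253.32 N.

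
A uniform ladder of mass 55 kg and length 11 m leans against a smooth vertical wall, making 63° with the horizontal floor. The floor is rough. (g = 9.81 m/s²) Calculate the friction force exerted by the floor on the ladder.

f ≈ 137 N

Torques about the foot: N_wall · 11 sin 63° = 55×9.81×5.5 cos 63° → N_wall = 137.46 N.
ΣF_x = 0: f_floor = N_wall = 137.46 N.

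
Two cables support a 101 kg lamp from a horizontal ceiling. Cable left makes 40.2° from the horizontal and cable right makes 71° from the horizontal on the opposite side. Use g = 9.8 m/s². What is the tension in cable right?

Weight W = 101 × 9.8 = 989.8 N acts straight down.
Horizontal: T_left cos 40.2° = T_right cos 71°  →  T_left = 0.4263 T_right.
Vertical: T_left sin 40.2° + T_right sin 71° = 989.8.
Substituting the horizontal relation into the vertical equation gives 1.221 T_right = 989.8, so T_right = 810.9 N.

T_right ≈ 811 N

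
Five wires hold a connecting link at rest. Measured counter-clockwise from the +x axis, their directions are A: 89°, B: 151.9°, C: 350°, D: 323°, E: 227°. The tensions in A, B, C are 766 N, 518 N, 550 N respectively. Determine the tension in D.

Resolve: ΣF_x = 766 cos 89° + 518 cos 151.9° + 550 cos 350° + T_D cos 323° + T_E cos 227° = 0.
        ΣF_y = 766 sin 89° + 518 sin 151.9° + 550 sin 350° + T_D sin 323° + T_E sin 227° = 0.
The known terms sum to (98.07, 914.4) N, so 0.7986 T_D − 0.6820 T_E = -98.07 and -0.6018 T_D − 0.7314 T_E = -914.4.
Solving simultaneously: T_D = 554.9 N, T_E = 793.6 N.

T_D ≈ 555 N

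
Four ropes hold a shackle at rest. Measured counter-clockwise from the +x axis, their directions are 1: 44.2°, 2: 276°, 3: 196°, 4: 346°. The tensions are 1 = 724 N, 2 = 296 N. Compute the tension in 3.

Resolve: ΣF_x = 724 cos 44.2° + 296 cos 276° + T_3 cos 196° + T_4 cos 346° = 0.
        ΣF_y = 724 sin 44.2° + 296 sin 276° + T_3 sin 196° + T_4 sin 346° = 0.
The known terms sum to (550, 210.4) N, so -0.9613 T_3 + 0.9703 T_4 = -550 and -0.2756 T_3 − 0.2419 T_4 = -210.4.
Solving simultaneously: T_3 = 674.3 N, T_4 = 101.2 N.

T_3 ≈ 674 N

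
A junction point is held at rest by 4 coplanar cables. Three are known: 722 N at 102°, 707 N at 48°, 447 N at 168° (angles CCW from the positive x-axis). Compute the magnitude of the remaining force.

Sum the known components: ΣF_x = -114.3 N, ΣF_y = 1325 N.
For equilibrium the remaining force must supply (−ΣF_x, −ΣF_y) = (114.3, -1325) N.
Magnitude = √((114.3)² + (-1325)²) = 1329 N; direction = atan2(-1325, 114.3) = 274.9°.

F ≈ 1330 N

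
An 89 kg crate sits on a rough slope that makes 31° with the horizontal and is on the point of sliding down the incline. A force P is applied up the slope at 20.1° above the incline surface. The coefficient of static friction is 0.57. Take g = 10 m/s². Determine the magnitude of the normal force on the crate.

On the verge of sliding down the incline, friction equals μN and acts up the slope.
Perpendicular: N + P sin 20.1° = W cos 31° = 762.9 N.
Along incline: P cos 20.1° + μN = W sin 31° with W sin 31° = 458.4 N.
Solving the pair for P and N: P = 31.68 N, N = 752 N (and f = μN = 428.6 N).

N ≈ 752 N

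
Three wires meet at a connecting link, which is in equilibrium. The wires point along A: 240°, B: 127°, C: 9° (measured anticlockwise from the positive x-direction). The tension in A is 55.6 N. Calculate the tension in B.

T_B ≈ 48.9 N

Resolve: ΣF_x = 55.6 cos 240° + T_B cos 127° + T_C cos 9° = 0.
        ΣF_y = 55.6 sin 240° + T_B sin 127° + T_C sin 9° = 0.
The known terms sum to (-27.8, -48.15) N, so -0.6018 T_B + 0.9877 T_C = 27.8 and 0.7986 T_B + 0.1564 T_C = 48.15.
Solving simultaneously: T_B = 48.94 N, T_C = 57.97 N.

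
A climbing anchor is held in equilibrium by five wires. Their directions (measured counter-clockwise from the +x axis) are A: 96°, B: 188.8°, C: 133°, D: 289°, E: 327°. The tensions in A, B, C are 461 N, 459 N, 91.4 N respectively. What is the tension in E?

Resolve: ΣF_x = 461 cos 96° + 459 cos 188.8° + 91.4 cos 133° + T_D cos 289° + T_E cos 327° = 0.
        ΣF_y = 461 sin 96° + 459 sin 188.8° + 91.4 sin 133° + T_D sin 289° + T_E sin 327° = 0.
The known terms sum to (-564.1, 455.1) N, so 0.3256 T_D + 0.8387 T_E = 564.1 and -0.9455 T_D − 0.5446 T_E = -455.1.
Solving simultaneously: T_D = 120.9 N, T_E = 625.7 N.

T_E ≈ 626 N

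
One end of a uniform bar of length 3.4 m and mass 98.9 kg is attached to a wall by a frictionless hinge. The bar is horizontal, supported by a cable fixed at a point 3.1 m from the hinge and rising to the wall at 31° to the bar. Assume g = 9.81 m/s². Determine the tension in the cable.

Take torques about the hinge: T sin 31° · 3.1 = 98.9×9.81×1.7 = 1649.4 N·m.
So T = 1649.4 / (0.5150 × 3.1) = 1033 N.

T ≈ 1030 N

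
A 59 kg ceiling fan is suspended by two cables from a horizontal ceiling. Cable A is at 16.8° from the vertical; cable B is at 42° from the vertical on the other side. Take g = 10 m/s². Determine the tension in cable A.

Angles from the horizontal: cable A is 90° − 16.8° = 73.2°, cable B is 90° − 42° = 48°.
Weight W = 59 × 10 = 590 N acts straight down.
Horizontal: T_A cos 73.2° = T_B cos 48°  →  T_B = 0.432 T_A.
Vertical: T_A sin 73.2° + T_B sin 48° = 590.
Substituting the horizontal relation into the vertical equation gives 1.278 T_A = 590, so T_A = 461.5 N.

T_A ≈ 462 N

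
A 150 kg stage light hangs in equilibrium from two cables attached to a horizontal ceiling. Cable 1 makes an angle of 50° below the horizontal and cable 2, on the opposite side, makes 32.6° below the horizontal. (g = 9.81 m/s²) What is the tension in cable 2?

Weight W = 150 × 9.81 = 1472 N acts straight down.
Horizontal: T_1 cos 50° = T_2 cos 32.6°  →  T_1 = 1.311 T_2.
Vertical: T_1 sin 50° + T_2 sin 32.6° = 1472.
Substituting the horizontal relation into the vertical equation gives 1.543 T_2 = 1472, so T_2 = 953.8 N.

T_2 ≈ 954 N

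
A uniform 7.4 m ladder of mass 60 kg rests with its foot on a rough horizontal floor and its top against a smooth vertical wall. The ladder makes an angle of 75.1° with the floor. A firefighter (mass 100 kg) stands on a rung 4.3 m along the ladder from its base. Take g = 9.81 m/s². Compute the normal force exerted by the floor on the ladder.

ΣF_y = 0: N_floor = 60×9.81 + 100×9.81 = 1569.6 N.

N_floor ≈ 1570 N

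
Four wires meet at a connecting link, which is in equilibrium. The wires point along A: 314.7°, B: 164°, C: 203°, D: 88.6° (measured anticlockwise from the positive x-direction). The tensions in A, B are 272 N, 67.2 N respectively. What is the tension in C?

T_C ≈ 144 N

Resolve: ΣF_x = 272 cos 314.7° + 67.2 cos 164° + T_C cos 203° + T_D cos 88.6° = 0.
        ΣF_y = 272 sin 314.7° + 67.2 sin 164° + T_C sin 203° + T_D sin 88.6° = 0.
The known terms sum to (126.7, -174.8) N, so -0.9205 T_C + 0.0244 T_D = -126.7 and -0.3907 T_C + 0.9997 T_D = 174.8.
Solving simultaneously: T_C = 143.8 N, T_D = 231.1 N.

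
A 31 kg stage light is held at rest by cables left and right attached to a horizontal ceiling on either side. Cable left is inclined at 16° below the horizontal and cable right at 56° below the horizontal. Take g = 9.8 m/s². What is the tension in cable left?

T_left ≈ 179 N

Weight W = 31 × 9.8 = 303.8 N acts straight down.
Horizontal: T_left cos 16° = T_right cos 56°  →  T_right = 1.719 T_left.
Vertical: T_left sin 16° + T_right sin 56° = 303.8.
Substituting the horizontal relation into the vertical equation gives 1.701 T_left = 303.8, so T_left = 178.6 N.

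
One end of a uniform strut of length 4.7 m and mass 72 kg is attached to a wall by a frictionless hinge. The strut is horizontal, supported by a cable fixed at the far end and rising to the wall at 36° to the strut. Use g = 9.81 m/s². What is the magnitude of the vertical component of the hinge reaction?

|H_y| ≈ 353 N

Take torques about the hinge: T sin 36° · 4.7 = 72×9.81×2.35 = 1659.9 N·m.
So T = 1659.9 / (0.5878 × 4.7) = 600.83 N.
ΣF_y = 0: H_y = (72×9.81) − T sin 36° = 706.32 − 353.16 = 353.16 N.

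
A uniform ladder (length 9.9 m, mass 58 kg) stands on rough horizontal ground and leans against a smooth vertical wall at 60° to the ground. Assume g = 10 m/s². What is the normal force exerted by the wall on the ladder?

Torques about the foot: N_wall · 9.9 sin 60° = 58×10×4.95 cos 60° → N_wall = 167.43 N.

N_wall ≈ 167 N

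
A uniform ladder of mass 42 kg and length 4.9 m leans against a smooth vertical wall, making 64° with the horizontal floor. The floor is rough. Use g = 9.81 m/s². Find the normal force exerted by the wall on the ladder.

Torques about the foot: N_wall · 4.9 sin 64° = 42×9.81×2.45 cos 64° → N_wall = 100.48 N.

N_wall ≈ 100 N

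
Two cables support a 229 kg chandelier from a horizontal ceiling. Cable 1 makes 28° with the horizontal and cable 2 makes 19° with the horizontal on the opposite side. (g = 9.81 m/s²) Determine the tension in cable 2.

Weight W = 229 × 9.81 = 2246 N acts straight down.
Horizontal: T_1 cos 28° = T_2 cos 19°  →  T_1 = 1.071 T_2.
Vertical: T_1 sin 28° + T_2 sin 19° = 2246.
Substituting the horizontal relation into the vertical equation gives 0.8283 T_2 = 2246, so T_2 = 2712 N.

T_2 ≈ 2710 N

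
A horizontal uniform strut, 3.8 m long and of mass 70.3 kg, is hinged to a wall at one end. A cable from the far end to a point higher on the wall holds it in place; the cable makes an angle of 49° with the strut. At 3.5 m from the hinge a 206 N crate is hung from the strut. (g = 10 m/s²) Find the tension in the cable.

T ≈ 717 N

Take torques about the hinge: T sin 49° · 3.8 = 70.3×10×1.9 + 206×3.5 = 2056.7 N·m.
So T = 2056.7 / (0.7547 × 3.8) = 717.15 N.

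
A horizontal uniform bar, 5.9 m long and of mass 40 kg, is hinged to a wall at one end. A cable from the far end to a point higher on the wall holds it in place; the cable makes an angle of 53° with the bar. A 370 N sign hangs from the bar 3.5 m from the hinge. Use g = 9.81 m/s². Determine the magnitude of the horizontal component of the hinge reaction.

H_x ≈ 313 N

Take torques about the hinge: T sin 53° · 5.9 = 40×9.81×2.95 + 370×3.5 = 2452.6 N·m.
So T = 2452.6 / (0.7986 × 5.9) = 520.5 N.
ΣF_x = 0: H_x = T cos 53° = 313.25 N.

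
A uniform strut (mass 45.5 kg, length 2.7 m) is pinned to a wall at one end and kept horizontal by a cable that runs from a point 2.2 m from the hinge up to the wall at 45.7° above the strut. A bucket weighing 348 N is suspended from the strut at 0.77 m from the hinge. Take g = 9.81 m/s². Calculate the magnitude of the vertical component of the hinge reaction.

Take torques about the hinge: T sin 45.7° · 2.2 = 45.5×9.81×1.35 + 348×0.77 = 870.54 N·m.
So T = 870.54 / (0.7157 × 2.2) = 552.89 N.
ΣF_y = 0: H_y = (45.5×9.81 + 348) − T sin 45.7° = 794.36 − 395.7 = 398.66 N.

|H_y| ≈ 399 N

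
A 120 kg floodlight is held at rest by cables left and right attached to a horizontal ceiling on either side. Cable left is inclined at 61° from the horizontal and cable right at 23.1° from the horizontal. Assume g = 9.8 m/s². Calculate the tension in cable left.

Weight W = 120 × 9.8 = 1176 N acts straight down.
Horizontal: T_left cos 61° = T_right cos 23.1°  →  T_right = 0.5271 T_left.
Vertical: T_left sin 61° + T_right sin 23.1° = 1176.
Substituting the horizontal relation into the vertical equation gives 1.081 T_left = 1176, so T_left = 1087 N.

T_left ≈ 1090 N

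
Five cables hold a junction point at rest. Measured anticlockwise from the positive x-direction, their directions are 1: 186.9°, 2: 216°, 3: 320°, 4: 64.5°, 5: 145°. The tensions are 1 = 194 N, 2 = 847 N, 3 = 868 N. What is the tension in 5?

Resolve: ΣF_x = 194 cos 186.9° + 847 cos 216° + 868 cos 320° + T_4 cos 64.5° + T_5 cos 145° = 0.
        ΣF_y = 194 sin 186.9° + 847 sin 216° + 868 sin 320° + T_4 sin 64.5° + T_5 sin 145° = 0.
The known terms sum to (-212.9, -1079) N, so 0.4305 T_4 − 0.8192 T_5 = 212.9 and 0.9026 T_4 + 0.5736 T_5 = 1079.
Solving simultaneously: T_4 = 1020 N, T_5 = 276.2 N.

T_5 ≈ 276 N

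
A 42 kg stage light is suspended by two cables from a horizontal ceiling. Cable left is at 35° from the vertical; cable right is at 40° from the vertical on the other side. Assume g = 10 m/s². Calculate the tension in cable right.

T_right ≈ 249 N

Angles from the horizontal: cable left is 90° − 35° = 55°, cable right is 90° − 40° = 50°.
Weight W = 42 × 10 = 420 N acts straight down.
Horizontal: T_left cos 55° = T_right cos 50°  →  T_left = 1.121 T_right.
Vertical: T_left sin 55° + T_right sin 50° = 420.
Substituting the horizontal relation into the vertical equation gives 1.684 T_right = 420, so T_right = 249.4 N.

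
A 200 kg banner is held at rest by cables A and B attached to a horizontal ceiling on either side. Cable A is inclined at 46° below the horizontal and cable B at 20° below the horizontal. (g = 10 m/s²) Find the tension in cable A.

Weight W = 200 × 10 = 2000 N acts straight down.
Horizontal: T_A cos 46° = T_B cos 20°  →  T_B = 0.7392 T_A.
Vertical: T_A sin 46° + T_B sin 20° = 2000.
Substituting the horizontal relation into the vertical equation gives 0.9722 T_A = 2000, so T_A = 2057 N.

T_A ≈ 2060 N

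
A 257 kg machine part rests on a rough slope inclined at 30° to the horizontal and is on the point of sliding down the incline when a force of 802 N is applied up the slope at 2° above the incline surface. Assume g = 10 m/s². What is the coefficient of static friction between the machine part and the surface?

μ ≈ 0.220

On the verge of sliding down the incline, friction is at its maximum μN and acts up the slope.
Perpendicular to incline: N = W cos 30° − P sin 2° = 2226 − 27.99 = 2198 N.
Along incline: P cos 2° + μN = W sin 30° → μ = (W sin 30° − P cos 2°) / N = 0.22.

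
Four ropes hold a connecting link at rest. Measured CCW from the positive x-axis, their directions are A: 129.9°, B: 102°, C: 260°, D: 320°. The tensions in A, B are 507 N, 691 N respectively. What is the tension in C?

Resolve: ΣF_x = 507 cos 129.9° + 691 cos 102° + T_C cos 260° + T_D cos 320° = 0.
        ΣF_y = 507 sin 129.9° + 691 sin 102° + T_C sin 260° + T_D sin 320° = 0.
The known terms sum to (-468.9, 1065) N, so -0.1736 T_C + 0.7660 T_D = 468.9 and -0.9848 T_C − 0.6428 T_D = -1065.
Solving simultaneously: T_C = 593.9 N, T_D = 746.7 N.

T_C ≈ 594 N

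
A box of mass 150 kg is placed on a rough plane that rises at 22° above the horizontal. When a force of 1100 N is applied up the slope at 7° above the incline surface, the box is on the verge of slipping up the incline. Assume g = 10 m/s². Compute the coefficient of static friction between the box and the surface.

On the verge of sliding up the incline, friction is at its maximum μN and acts down the slope.
Perpendicular to incline: N = W cos 22° − P sin 7° = 1391 − 134.1 = 1257 N.
Along incline: P cos 7° − μN = W sin 22° → μ = −(W sin 22° − P cos 7°) / N = 0.4216.

μ ≈ 0.422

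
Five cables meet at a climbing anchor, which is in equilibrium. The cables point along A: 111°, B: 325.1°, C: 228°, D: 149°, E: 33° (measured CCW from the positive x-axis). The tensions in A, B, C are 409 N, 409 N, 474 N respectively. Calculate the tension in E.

Resolve: ΣF_x = 409 cos 111° + 409 cos 325.1° + 474 cos 228° + T_D cos 149° + T_E cos 33° = 0.
        ΣF_y = 409 sin 111° + 409 sin 325.1° + 474 sin 228° + T_D sin 149° + T_E sin 33° = 0.
The known terms sum to (-128.3, -204.4) N, so -0.8572 T_D + 0.8387 T_E = 128.3 and 0.5150 T_D + 0.5446 T_E = 204.4.
Solving simultaneously: T_D = 113 N, T_E = 268.5 N.

T_E ≈ 268 N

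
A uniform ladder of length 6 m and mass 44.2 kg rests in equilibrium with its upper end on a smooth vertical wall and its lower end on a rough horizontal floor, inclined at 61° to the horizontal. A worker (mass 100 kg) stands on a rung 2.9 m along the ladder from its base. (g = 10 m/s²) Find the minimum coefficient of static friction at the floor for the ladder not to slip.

μ_min ≈ 0.271

ΣF_y = 0: N_floor = 44.2×10 + 100×10 = 1442 N.
Torques about the foot: N_wall · 6 sin 61° = 44.2×10×3 cos 61° + 100×10×2.9 cos 61° → N_wall = 390.42 N.
ΣF_x = 0: f_floor = N_wall = 390.42 N.
μ_min = f_floor / N_floor = 390.42 / 1442 = 0.2707.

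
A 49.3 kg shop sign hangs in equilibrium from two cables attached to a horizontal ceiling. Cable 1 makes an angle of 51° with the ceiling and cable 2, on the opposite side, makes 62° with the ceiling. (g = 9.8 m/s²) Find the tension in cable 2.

Weight W = 49.3 × 9.8 = 483.1 N acts straight down.
Horizontal: T_1 cos 51° = T_2 cos 62°  →  T_1 = 0.746 T_2.
Vertical: T_1 sin 51° + T_2 sin 62° = 483.1.
Substituting the horizontal relation into the vertical equation gives 1.463 T_2 = 483.1, so T_2 = 330.3 N.

T_2 ≈ 330 N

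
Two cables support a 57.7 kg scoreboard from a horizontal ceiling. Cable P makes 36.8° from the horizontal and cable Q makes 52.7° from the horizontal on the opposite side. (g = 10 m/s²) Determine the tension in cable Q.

Weight W = 57.7 × 10 = 577 N acts straight down.
Horizontal: T_P cos 36.8° = T_Q cos 52.7°  →  T_P = 0.7568 T_Q.
Vertical: T_P sin 36.8° + T_Q sin 52.7° = 577.
Substituting the horizontal relation into the vertical equation gives 1.249 T_Q = 577, so T_Q = 462 N.

T_Q ≈ 462 N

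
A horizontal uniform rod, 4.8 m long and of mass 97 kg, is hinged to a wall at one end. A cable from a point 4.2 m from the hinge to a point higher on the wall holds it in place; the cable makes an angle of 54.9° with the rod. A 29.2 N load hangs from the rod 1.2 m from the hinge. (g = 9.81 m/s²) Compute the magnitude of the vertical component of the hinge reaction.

|H_y| ≈ 429 N

Take torques about the hinge: T sin 54.9° · 4.2 = 97×9.81×2.4 + 29.2×1.2 = 2318.8 N·m.
So T = 2318.8 / (0.8181 × 4.2) = 674.81 N.
ΣF_y = 0: H_y = (97×9.81 + 29.2) − T sin 54.9° = 980.77 − 552.1 = 428.67 N.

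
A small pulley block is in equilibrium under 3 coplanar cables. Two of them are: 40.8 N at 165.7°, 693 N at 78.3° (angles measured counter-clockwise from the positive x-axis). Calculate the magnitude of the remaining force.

F ≈ 696 N

Sum the known components: ΣF_x = 101 N, ΣF_y = 688.7 N.
For equilibrium the remaining force must supply (−ΣF_x, −ΣF_y) = (-101, -688.7) N.
Magnitude = √((-101)² + (-688.7)²) = 696 N; direction = atan2(-688.7, -101) = 261.7°.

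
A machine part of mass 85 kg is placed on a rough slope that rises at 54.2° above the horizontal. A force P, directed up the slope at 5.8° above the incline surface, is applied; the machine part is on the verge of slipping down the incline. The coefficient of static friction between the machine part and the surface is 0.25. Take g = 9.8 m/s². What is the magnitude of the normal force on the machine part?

N ≈ 430 N

On the verge of sliding down the incline, friction equals μN and acts up the slope.
Perpendicular: N + P sin 5.8° = W cos 54.2° = 487.3 N.
Along incline: P cos 5.8° + μN = W sin 54.2° with W sin 54.2° = 675.6 N.
Solving the pair for P and N: P = 571.2 N, N = 429.6 N (and f = μN = 107.4 N).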